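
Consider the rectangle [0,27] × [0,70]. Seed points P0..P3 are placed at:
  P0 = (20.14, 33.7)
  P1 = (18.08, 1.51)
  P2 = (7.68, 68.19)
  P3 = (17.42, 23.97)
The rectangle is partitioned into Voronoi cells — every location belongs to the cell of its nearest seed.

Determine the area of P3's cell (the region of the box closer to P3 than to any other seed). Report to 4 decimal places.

1. box [0,27]×[0,70]: [(0, 0) (27, 0) (27, 70) (0, 70)]
2. ⊥bis P3·P0 via (18.78,28.835): [(0, 34.0849) (0, 0) (27, 0) (27, 26.5371)]  |A|=818.3973
3. ⊥bis P3·P1 via (17.75,12.74): [(0, 34.0849) (0, 12.2184) (27, 13.0118) (27, 26.5371)]  |A|=477.7893
4. ⊥bis P3·P2 via (12.55,46.08): [(0, 34.0849) (0, 12.2184) (27, 13.0118) (27, 26.5371)]  |A|=477.7893
5. canonical 4-gon: [(0, 34.0849) (0, 12.2184) (27, 13.0118) (27, 26.5371)]
6. shoelace: 477.7893

Area of P3's cell: 477.7893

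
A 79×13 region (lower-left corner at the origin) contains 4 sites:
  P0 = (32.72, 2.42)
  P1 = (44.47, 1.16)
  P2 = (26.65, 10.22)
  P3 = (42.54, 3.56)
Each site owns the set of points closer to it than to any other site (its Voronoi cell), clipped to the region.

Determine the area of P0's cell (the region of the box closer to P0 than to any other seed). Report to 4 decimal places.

1. box [0,79]×[0,13]: [(0, 0) (79, 0) (79, 13) (0, 13)]
2. ⊥bis P0·P1 via (38.595,1.79): [(0, 0) (38.4031, 0) (39.7971, 13) (0, 13)]  |A|=508.3009
3. ⊥bis P0·P2 via (29.685,6.32): [(21.5637, 0) (38.4031, 0) (39.7971, 13) (38.2689, 13)]  |A|=119.389
4. ⊥bis P0·P3 via (37.63,2.99): [(36.6172, 11.7146) (21.5637, 0) (37.9771, 0)]  |A|=96.1383
5. canonical 3-gon: [(36.6172, 11.7146) (21.5637, 0) (37.9771, 0)]
6. shoelace: 96.1383

Area of P0's cell: 96.1383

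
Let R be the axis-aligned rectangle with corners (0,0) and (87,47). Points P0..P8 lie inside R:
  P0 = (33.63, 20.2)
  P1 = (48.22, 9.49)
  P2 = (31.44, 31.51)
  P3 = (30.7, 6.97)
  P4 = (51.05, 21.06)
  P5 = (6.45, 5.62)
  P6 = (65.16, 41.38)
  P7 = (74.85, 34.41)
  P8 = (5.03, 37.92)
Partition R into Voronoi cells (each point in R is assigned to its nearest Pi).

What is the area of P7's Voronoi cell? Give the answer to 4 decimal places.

Area of P7's cell: 768.9971

1. box [0,87]×[0,47]: [(0, 0) (87, 0) (87, 47) (0, 47)]
2. ⊥bis P7·P0 via (54.24,27.305): [(63.653, 0) (87, 0) (87, 47) (47.4504, 47)]  |A|=1478.0692
3. ⊥bis P7·P1 via (61.535,21.95): [(52.9079, 31.1691) (82.0755, 0) (87, 0) (87, 47) (47.4504, 47)]  |A|=1190.9629
4. ⊥bis P7·P2 via (53.145,32.96): [(53.2921, 30.7586) (82.0755, 0) (87, 0) (87, 47) (52.2071, 47)]  |A|=1150.4151
5. ⊥bis P7·P3 via (52.775,20.69): [(53.2921, 30.7586) (82.0755, 0) (87, 0) (87, 47) (52.2071, 47)]  |A|=1150.4151
6. ⊥bis P7·P4 via (62.95,27.735): [(52.2156, 46.872) (73.1678, 9.5189) (82.0755, 0) (87, 0) (87, 47) (52.2071, 47)]  |A|=1001.7137
7. ⊥bis P7·P5 via (40.65,20.015): [(52.2156, 46.872) (73.1678, 9.5189) (82.0755, 0) (87, 0) (87, 47) (52.2071, 47)]  |A|=1001.7137
8. ⊥bis P7·P6 via (70.005,37.895): [(62.8391, 27.9327) (73.1678, 9.5189) (82.0755, 0) (87, 0) (87, 47) (76.5542, 47)]  |A|=768.9971
9. ⊥bis P7·P8 via (39.94,36.165): [(62.8391, 27.9327) (73.1678, 9.5189) (82.0755, 0) (87, 0) (87, 47) (76.5542, 47)]  |A|=768.9971
10. canonical 6-gon: [(62.8391, 27.9327) (73.1678, 9.5189) (82.0755, 0) (87, 0) (87, 47) (76.5542, 47)]
11. shoelace: 768.9971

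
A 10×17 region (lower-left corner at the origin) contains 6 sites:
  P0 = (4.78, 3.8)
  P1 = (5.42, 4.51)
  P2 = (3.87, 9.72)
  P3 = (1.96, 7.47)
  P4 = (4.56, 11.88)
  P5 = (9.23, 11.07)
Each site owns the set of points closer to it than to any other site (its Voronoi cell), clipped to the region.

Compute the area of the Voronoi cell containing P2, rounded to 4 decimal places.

1. box [0,10]×[0,17]: [(0, 0) (10, 0) (10, 17) (0, 17)]
2. ⊥bis P2·P0 via (4.325,6.76): [(0, 6.0952) (10, 7.6323) (10, 17) (0, 17)]  |A|=101.3624
3. ⊥bis P2·P1 via (4.645,7.115): [(0, 6.0952) (2.5182, 6.4823) (10, 8.7081) (10, 17) (0, 17)]  |A|=97.338
4. ⊥bis P2·P3 via (2.915,8.595): [(0, 11.0695) (4.655, 7.118) (10, 8.7081) (10, 17) (0, 17)]  |A|=85.3734
5. ⊥bis P2·P4 via (4.215,10.8): [(0, 12.1465) (0, 11.0695) (4.655, 7.118) (10, 8.7081) (10, 8.952)]  |A|=20.8658
6. ⊥bis P2·P5 via (6.55,10.395): [(6.6434, 10.0243) (0, 12.1465) (0, 11.0695) (4.655, 7.118) (7.1857, 7.8709)]  |A|=17.1994
7. canonical 5-gon: [(6.6434, 10.0243) (0, 12.1465) (0, 11.0695) (4.655, 7.118) (7.1857, 7.8709)]
8. shoelace: 17.1994

Area of P2's cell: 17.1994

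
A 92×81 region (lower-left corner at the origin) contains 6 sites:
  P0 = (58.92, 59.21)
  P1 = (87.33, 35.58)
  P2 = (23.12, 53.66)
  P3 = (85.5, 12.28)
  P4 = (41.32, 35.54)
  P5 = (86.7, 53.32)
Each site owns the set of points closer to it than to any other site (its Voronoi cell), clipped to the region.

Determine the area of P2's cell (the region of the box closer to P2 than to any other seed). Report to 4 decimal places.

1. box [0,92]×[0,81]: [(0, 0) (92, 0) (92, 81) (0, 81)]
2. ⊥bis P2·P0 via (41.02,56.435): [(0, 0) (49.769, 0) (37.2117, 81) (0, 81)]  |A|=3522.72
3. ⊥bis P2·P1 via (55.225,44.62): [(0, 0) (42.6611, 0) (47.2451, 16.28) (37.2117, 81) (0, 81)]  |A|=3464.8614
4. ⊥bis P2·P3 via (54.31,32.97): [(0, 0) (32.4392, 0) (46.4862, 21.1757) (37.2117, 81) (0, 81)]  |A|=3339.2353
5. ⊥bis P2·P4 via (32.22,44.6): [(0, 12.2377) (41.4219, 53.8425) (37.2117, 81) (0, 81)]  |A|=1929.42
6. ⊥bis P2·P5 via (54.91,53.49): [(0, 12.2377) (41.4219, 53.8425) (37.2117, 81) (0, 81)]  |A|=1929.42
7. canonical 4-gon: [(0, 12.2377) (41.4219, 53.8425) (37.2117, 81) (0, 81)]
8. shoelace: 1929.42

Area of P2's cell: 1929.4200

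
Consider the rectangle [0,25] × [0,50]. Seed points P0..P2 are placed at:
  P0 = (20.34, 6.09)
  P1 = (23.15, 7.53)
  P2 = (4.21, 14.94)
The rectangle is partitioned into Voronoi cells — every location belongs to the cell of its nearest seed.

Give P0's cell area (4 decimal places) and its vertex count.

Area of P0's cell: 165.2323 (4 vertices)

1. box [0,25]×[0,50]: [(0, 0) (25, 0) (25, 50) (0, 50)]
2. ⊥bis P0·P1 via (21.745,6.81): [(0, 49.243) (0, 0) (25, 0) (25, 0.4582)]  |A|=621.2648
3. ⊥bis P0·P2 via (12.275,10.515): [(16.1899, 17.6502) (6.5058, 0) (25, 0) (25, 0.4582)]  |A|=165.2323
4. canonical 4-gon: [(16.1899, 17.6502) (6.5058, 0) (25, 0) (25, 0.4582)]
5. shoelace: 165.2323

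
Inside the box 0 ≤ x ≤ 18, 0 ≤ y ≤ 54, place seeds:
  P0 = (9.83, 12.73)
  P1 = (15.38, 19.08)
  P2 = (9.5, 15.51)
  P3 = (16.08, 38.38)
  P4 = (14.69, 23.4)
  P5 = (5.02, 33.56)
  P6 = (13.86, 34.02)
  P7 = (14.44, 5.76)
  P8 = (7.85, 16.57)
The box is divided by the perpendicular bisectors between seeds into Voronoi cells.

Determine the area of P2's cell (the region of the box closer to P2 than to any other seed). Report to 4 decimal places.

1. box [0,18]×[0,54]: [(0, 0) (18, 0) (18, 54) (0, 54)]
2. ⊥bis P2·P0 via (9.665,14.12): [(0, 12.9727) (18, 15.1094) (18, 54) (0, 54)]  |A|=719.2609
3. ⊥bis P2·P1 via (12.44,17.295): [(0, 37.7844) (0, 12.9727) (14.0515, 14.6407)]  |A|=174.3212
4. ⊥bis P2·P3 via (12.79,26.945): [(5.2669, 29.1095) (0, 30.6249) (0, 12.9727) (14.0515, 14.6407)]  |A|=155.4668
5. ⊥bis P2·P4 via (12.095,19.455): [(10.486, 20.5134) (0, 27.411) (0, 12.9727) (14.0515, 14.6407)]  |A|=119.9338
6. ⊥bis P2·P5 via (7.26,24.535): [(10.486, 20.5134) (5.1633, 24.0146) (0, 22.7331) (0, 12.9727) (14.0515, 14.6407)]  |A|=107.8568
7. ⊥bis P2·P6 via (11.68,24.765): [(10.486, 20.5134) (5.1633, 24.0146) (0, 22.7331) (0, 12.9727) (14.0515, 14.6407)]  |A|=107.8568
8. ⊥bis P2·P7 via (11.97,10.635): [(10.486, 20.5134) (5.1633, 24.0146) (0, 22.7331) (0, 12.9727) (14.0515, 14.6407)]  |A|=107.8568
9. ⊥bis P2·P8 via (8.675,16.04): [(11.0024, 19.6628) (7.258, 13.8343) (14.0515, 14.6407)]  |A|=18.2885
10. canonical 3-gon: [(11.0024, 19.6628) (7.258, 13.8343) (14.0515, 14.6407)]
11. shoelace: 18.2885

Area of P2's cell: 18.2885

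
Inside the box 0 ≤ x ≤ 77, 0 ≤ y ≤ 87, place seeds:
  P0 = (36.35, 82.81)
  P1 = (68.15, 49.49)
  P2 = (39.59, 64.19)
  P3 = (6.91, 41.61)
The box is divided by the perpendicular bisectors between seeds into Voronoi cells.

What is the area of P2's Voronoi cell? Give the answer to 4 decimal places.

1. box [0,77]×[0,87]: [(0, 0) (77, 0) (77, 87) (0, 87)]
2. ⊥bis P2·P0 via (37.97,73.5): [(0, 66.893) (0, 0) (77, 0) (77, 80.2915)]  |A|=5666.6012
3. ⊥bis P2·P1 via (53.87,56.84): [(64.8527, 78.1778) (0, 66.893) (0, 0) (24.6141, 0)]  |A|=3131.2323
4. ⊥bis P2·P3 via (23.25,52.9): [(39.6358, 29.1849) (64.8527, 78.1778) (12.124, 69.0026)]  |A|=1175.9795
5. canonical 3-gon: [(39.6358, 29.1849) (64.8527, 78.1778) (12.124, 69.0026)]
6. shoelace: 1175.9795

Area of P2's cell: 1175.9795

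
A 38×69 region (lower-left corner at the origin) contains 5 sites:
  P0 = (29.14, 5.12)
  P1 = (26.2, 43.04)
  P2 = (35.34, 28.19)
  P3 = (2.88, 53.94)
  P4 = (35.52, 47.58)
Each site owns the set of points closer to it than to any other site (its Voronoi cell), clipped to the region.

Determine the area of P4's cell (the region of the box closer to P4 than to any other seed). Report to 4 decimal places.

1. box [0,38]×[0,69]: [(0, 0) (38, 0) (38, 69) (0, 69)]
2. ⊥bis P4·P0 via (32.33,26.35): [(0, 31.2079) (38, 25.498) (38, 69) (0, 69)]  |A|=1544.5878
3. ⊥bis P4·P1 via (30.86,45.31): [(38, 30.6526) (38, 69) (19.32, 69)]  |A|=358.1647
4. ⊥bis P4·P2 via (35.43,37.885): [(34.4726, 37.8939) (38, 37.8611) (38, 69) (19.32, 69)]  |A|=345.4508
5. ⊥bis P4·P3 via (19.2,50.76): [(21.7729, 63.9645) (34.4726, 37.8939) (38, 37.8611) (38, 69) (22.7541, 69)]  |A|=336.8046
6. canonical 5-gon: [(21.7729, 63.9645) (34.4726, 37.8939) (38, 37.8611) (38, 69) (22.7541, 69)]
7. shoelace: 336.8046

Area of P4's cell: 336.8046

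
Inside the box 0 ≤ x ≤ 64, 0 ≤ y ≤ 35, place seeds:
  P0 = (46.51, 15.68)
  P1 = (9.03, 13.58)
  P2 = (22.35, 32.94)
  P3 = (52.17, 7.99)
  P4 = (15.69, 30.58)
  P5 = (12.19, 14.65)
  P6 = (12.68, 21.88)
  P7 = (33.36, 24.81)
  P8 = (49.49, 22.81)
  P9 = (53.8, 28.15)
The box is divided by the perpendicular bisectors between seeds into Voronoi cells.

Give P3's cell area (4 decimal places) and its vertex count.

1. box [0,64]×[0,35]: [(0, 0) (64, 0) (64, 35) (0, 35)]
2. ⊥bis P3·P0 via (49.34,11.835): [(33.2603, 0) (64, 0) (64, 22.6251)]  |A|=347.744
3. ⊥bis P3·P1 via (30.6,10.785): [(33.2603, 0) (64, 0) (64, 22.6251)]  |A|=347.744
4. ⊥bis P3·P2 via (37.26,20.465): [(33.2603, 0) (64, 0) (64, 22.6251)]  |A|=347.744
5. ⊥bis P3·P4 via (33.93,19.285): [(33.2603, 0) (64, 0) (64, 22.6251)]  |A|=347.744
6. ⊥bis P3·P5 via (32.18,11.32): [(33.2603, 0) (64, 0) (64, 22.6251)]  |A|=347.744
7. ⊥bis P3·P6 via (32.425,14.935): [(33.2603, 0) (64, 0) (64, 22.6251)]  |A|=347.744
8. ⊥bis P3·P7 via (42.765,16.4): [(33.2603, 0) (64, 0) (64, 22.6251)]  |A|=347.744
9. ⊥bis P3·P8 via (50.83,15.4): [(55.276, 16.204) (33.2603, 0) (64, 0) (64, 17.7816)]  |A|=326.6168
10. ⊥bis P3·P9 via (52.985,18.07): [(61.6987, 17.3655) (55.276, 16.204) (33.2603, 0) (64, 0) (64, 17.1794)]  |A|=325.9238
11. canonical 5-gon: [(61.6987, 17.3655) (55.276, 16.204) (33.2603, 0) (64, 0) (64, 17.1794)]
12. shoelace: 325.9238

Area of P3's cell: 325.9238 (5 vertices)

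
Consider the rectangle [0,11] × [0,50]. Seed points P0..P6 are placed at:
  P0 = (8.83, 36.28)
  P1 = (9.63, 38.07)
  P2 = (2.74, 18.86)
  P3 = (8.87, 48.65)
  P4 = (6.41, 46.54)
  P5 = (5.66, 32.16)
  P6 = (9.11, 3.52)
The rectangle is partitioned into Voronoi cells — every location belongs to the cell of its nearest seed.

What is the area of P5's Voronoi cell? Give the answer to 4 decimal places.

Area of P5's cell: 113.7068

1. box [0,11]×[0,50]: [(0, 0) (11, 0) (11, 50) (0, 50)]
2. ⊥bis P5·P0 via (7.245,34.22): [(0, 39.7944) (0, 0) (11, 0) (11, 31.3308)]  |A|=391.189
3. ⊥bis P5·P1 via (7.645,35.115): [(0, 39.7944) (0, 0) (11, 0) (11, 31.3308)]  |A|=391.189
4. ⊥bis P5·P2 via (4.2,25.51): [(0, 39.7944) (0, 26.4321) (11, 24.0171) (11, 31.3308)]  |A|=113.7185
5. ⊥bis P5·P3 via (7.265,40.405): [(0, 39.7944) (0, 26.4321) (11, 24.0171) (11, 31.3308)]  |A|=113.7185
6. ⊥bis P5·P4 via (6.035,39.35): [(0.1808, 39.6553) (0, 39.6648) (0, 26.4321) (11, 24.0171) (11, 31.3308)]  |A|=113.7068
7. ⊥bis P5·P6 via (7.385,17.84): [(0.1808, 39.6553) (0, 39.6648) (0, 26.4321) (11, 24.0171) (11, 31.3308)]  |A|=113.7068
8. canonical 5-gon: [(0.1808, 39.6553) (0, 39.6648) (0, 26.4321) (11, 24.0171) (11, 31.3308)]
9. shoelace: 113.7068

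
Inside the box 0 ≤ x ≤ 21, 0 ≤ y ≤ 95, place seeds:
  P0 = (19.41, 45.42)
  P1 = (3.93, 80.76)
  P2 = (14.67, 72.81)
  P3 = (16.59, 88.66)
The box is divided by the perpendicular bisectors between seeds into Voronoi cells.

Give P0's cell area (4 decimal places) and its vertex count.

1. box [0,21]×[0,95]: [(0, 0) (21, 0) (21, 95) (0, 95)]
2. ⊥bis P0·P1 via (11.67,63.09): [(0, 57.9782) (0, 0) (21, 0) (21, 67.1768)]  |A|=1314.1276
3. ⊥bis P0·P2 via (17.04,59.115): [(0, 56.1661) (0, 0) (21, 0) (21, 59.8003)]  |A|=1217.6475
4. ⊥bis P0·P3 via (18,67.04): [(0, 56.1661) (0, 0) (21, 0) (21, 59.8003)]  |A|=1217.6475
5. canonical 4-gon: [(0, 56.1661) (0, 0) (21, 0) (21, 59.8003)]
6. shoelace: 1217.6475

Area of P0's cell: 1217.6475 (4 vertices)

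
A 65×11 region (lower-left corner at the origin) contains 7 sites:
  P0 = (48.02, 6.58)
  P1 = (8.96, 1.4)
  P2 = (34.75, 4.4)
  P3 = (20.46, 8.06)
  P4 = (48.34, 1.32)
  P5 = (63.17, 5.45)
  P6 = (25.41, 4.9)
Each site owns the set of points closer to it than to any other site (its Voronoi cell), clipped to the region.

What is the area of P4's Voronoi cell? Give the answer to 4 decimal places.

Area of P4's cell: 58.8600

1. box [0,65]×[0,11]: [(0, 0) (65, 0) (65, 11) (0, 11)]
2. ⊥bis P4·P0 via (48.18,3.95): [(0, 1.0189) (0, 0) (65, 0) (65, 4.9733)]  |A|=194.7454
3. ⊥bis P4·P1 via (28.65,1.36): [(28.6528, 2.762) (28.6472, 0) (65, 0) (65, 4.9733)]  |A|=140.5859
4. ⊥bis P4·P2 via (41.545,2.86): [(41.7027, 3.5559) (40.8968, 0) (65, 0) (65, 4.9733)]  |A|=100.7866
5. ⊥bis P4·P3 via (34.4,4.69): [(41.7027, 3.5559) (40.8968, 0) (65, 0) (65, 4.9733)]  |A|=100.7866
6. ⊥bis P4·P5 via (55.755,3.385): [(55.4741, 4.3937) (41.7027, 3.5559) (40.8968, 0) (56.6977, 0)]  |A|=58.86
7. ⊥bis P4·P6 via (36.875,3.11): [(55.4741, 4.3937) (41.7027, 3.5559) (40.8968, 0) (56.6977, 0)]  |A|=58.86
8. canonical 4-gon: [(55.4741, 4.3937) (41.7027, 3.5559) (40.8968, 0) (56.6977, 0)]
9. shoelace: 58.86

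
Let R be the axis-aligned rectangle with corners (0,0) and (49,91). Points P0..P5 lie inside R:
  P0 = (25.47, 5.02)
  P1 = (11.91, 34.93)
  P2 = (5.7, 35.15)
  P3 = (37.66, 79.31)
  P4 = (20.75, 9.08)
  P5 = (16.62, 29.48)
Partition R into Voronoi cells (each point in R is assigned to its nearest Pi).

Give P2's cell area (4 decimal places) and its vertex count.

1. box [0,49]×[0,91]: [(0, 0) (49, 0) (49, 91) (0, 91)]
2. ⊥bis P2·P0 via (15.585,20.085): [(0, 9.8588) (49, 42.0105) (49, 91) (0, 91)]  |A|=3188.2028
3. ⊥bis P2·P1 via (8.805,35.04): [(0, 9.8588) (8.1012, 15.1745) (10.7875, 91) (0, 91)]  |A|=737.6549
4. ⊥bis P2·P3 via (21.68,57.23): [(0, 72.9205) (0, 9.8588) (8.1012, 15.1745) (9.8933, 65.7604)]  |A|=512.0859
5. ⊥bis P2·P4 via (13.225,22.115): [(0, 72.9205) (0, 14.4803) (8.2453, 19.2402) (9.8933, 65.7604)]  |A|=476.9471
6. ⊥bis P2·P5 via (11.16,32.315): [(0, 72.9205) (0, 14.4803) (2.7129, 16.0464) (8.5289, 27.2478) (9.8933, 65.7604)]  |A|=455.2496
7. canonical 5-gon: [(0, 72.9205) (0, 14.4803) (2.7129, 16.0464) (8.5289, 27.2478) (9.8933, 65.7604)]
8. shoelace: 455.2496

Area of P2's cell: 455.2496 (5 vertices)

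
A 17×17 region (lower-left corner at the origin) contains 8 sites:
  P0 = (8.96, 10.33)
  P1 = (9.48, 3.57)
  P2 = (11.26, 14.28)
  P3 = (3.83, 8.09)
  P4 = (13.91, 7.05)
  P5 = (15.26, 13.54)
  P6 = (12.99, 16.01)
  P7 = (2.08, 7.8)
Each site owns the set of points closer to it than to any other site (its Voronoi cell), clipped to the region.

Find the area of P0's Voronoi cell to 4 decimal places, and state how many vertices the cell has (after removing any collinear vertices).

1. box [0,17]×[0,17]: [(0, 0) (17, 0) (17, 17) (0, 17)]
2. ⊥bis P0·P1 via (9.22,6.95): [(0, 6.2408) (17, 7.5485) (17, 17) (0, 17)]  |A|=171.7915
3. ⊥bis P0·P2 via (10.11,12.305): [(0, 6.2408) (17, 7.5485) (17, 8.2931) (2.0468, 17) (0, 17)]  |A|=106.6937
4. ⊥bis P0·P3 via (6.395,9.21): [(7.4416, 6.8132) (17, 7.5485) (17, 8.2931) (3.3163, 16.2608)]  |A|=51.7637
5. ⊥bis P0·P4 via (11.435,8.69): [(7.4416, 6.8132) (10.3391, 7.0361) (12.7946, 10.7418) (3.3163, 16.2608)]  |A|=38.4852
6. ⊥bis P0·P5 via (12.11,11.935): [(7.4416, 6.8132) (10.3391, 7.0361) (12.7513, 10.6764) (12.6856, 10.8053) (3.3163, 16.2608)]  |A|=38.4803
7. ⊥bis P0·P6 via (10.975,13.17): [(7.4416, 6.8132) (10.3391, 7.0361) (12.7513, 10.6764) (12.6856, 10.8053) (3.3163, 16.2608)]  |A|=38.4803
8. ⊥bis P0·P7 via (5.52,9.065): [(7.4416, 6.8132) (10.3391, 7.0361) (12.7513, 10.6764) (12.6856, 10.8053) (3.3163, 16.2608)]  |A|=38.4803
9. canonical 5-gon: [(7.4416, 6.8132) (10.3391, 7.0361) (12.7513, 10.6764) (12.6856, 10.8053) (3.3163, 16.2608)]
10. shoelace: 38.4803

Area of P0's cell: 38.4803 (5 vertices)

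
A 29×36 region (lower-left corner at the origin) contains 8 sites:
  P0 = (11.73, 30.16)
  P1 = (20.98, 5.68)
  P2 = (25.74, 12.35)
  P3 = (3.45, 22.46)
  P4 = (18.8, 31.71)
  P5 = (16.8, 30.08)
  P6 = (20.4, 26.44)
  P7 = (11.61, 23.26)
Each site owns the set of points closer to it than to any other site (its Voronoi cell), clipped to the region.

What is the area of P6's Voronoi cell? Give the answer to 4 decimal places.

1. box [0,29]×[0,36]: [(0, 0) (29, 0) (29, 36) (0, 36)]
2. ⊥bis P6·P0 via (16.065,28.3): [(3.9224, 0) (29, 0) (29, 36) (19.3688, 36)]  |A|=624.7576
3. ⊥bis P6·P1 via (20.69,16.06): [(10.6934, 15.7807) (29, 16.2922) (29, 36) (19.3688, 36)]  |A|=277.7596
4. ⊥bis P6·P2 via (23.07,19.395): [(10.6934, 15.7807) (13.7594, 15.8664) (29, 21.6424) (29, 36) (19.3688, 36)]  |A|=236.9892
5. ⊥bis P6·P3 via (11.925,24.45): [(12.805, 20.7022) (13.9257, 15.9294) (29, 21.6424) (29, 36) (19.3688, 36)]  |A|=229.1029
6. ⊥bis P6·P4 via (19.6,29.075): [(15.9179, 27.9571) (12.805, 20.7022) (13.9257, 15.9294) (29, 21.6424) (29, 31.9289)]  |A|=163.742
7. ⊥bis P6·P5 via (18.6,28.26): [(19.3461, 28.9979) (14.1665, 23.8752) (12.805, 20.7022) (13.9257, 15.9294) (29, 21.6424) (29, 31.9289)]  |A|=157.6566
8. ⊥bis P6·P7 via (16.005,24.85): [(19.3461, 28.9979) (15.7803, 25.4712) (18.5924, 17.698) (29, 21.6424) (29, 31.9289)]  |A|=125.786
9. canonical 5-gon: [(19.3461, 28.9979) (15.7803, 25.4712) (18.5924, 17.698) (29, 21.6424) (29, 31.9289)]
10. shoelace: 125.786

Area of P6's cell: 125.7860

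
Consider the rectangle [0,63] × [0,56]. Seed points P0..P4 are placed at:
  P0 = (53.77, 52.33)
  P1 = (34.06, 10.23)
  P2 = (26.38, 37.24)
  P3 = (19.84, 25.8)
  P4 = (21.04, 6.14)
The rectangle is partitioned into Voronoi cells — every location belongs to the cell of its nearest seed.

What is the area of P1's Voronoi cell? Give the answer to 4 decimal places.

1. box [0,63]×[0,56]: [(0, 0) (63, 0) (63, 56) (0, 56)]
2. ⊥bis P1·P0 via (43.915,31.28): [(0, 51.8397) (0, 0) (63, 0) (63, 22.345)]  |A|=2336.8176
3. ⊥bis P1·P2 via (30.22,23.735): [(48.7667, 29.0086) (0, 15.1423) (0, 0) (63, 0) (63, 22.345)]  |A|=1442.0101
4. ⊥bis P1·P3 via (26.95,18.015): [(48.7667, 29.0086) (34.5661, 24.9708) (7.2247, 0) (63, 0) (63, 22.345)]  |A|=1090.1018
5. ⊥bis P1·P4 via (27.55,8.185): [(48.7667, 29.0086) (34.5661, 24.9708) (25.0167, 16.2494) (30.1212, 0) (63, 0) (63, 22.345)]  |A|=904.0755
6. canonical 6-gon: [(48.7667, 29.0086) (34.5661, 24.9708) (25.0167, 16.2494) (30.1212, 0) (63, 0) (63, 22.345)]
7. shoelace: 904.0755

Area of P1's cell: 904.0755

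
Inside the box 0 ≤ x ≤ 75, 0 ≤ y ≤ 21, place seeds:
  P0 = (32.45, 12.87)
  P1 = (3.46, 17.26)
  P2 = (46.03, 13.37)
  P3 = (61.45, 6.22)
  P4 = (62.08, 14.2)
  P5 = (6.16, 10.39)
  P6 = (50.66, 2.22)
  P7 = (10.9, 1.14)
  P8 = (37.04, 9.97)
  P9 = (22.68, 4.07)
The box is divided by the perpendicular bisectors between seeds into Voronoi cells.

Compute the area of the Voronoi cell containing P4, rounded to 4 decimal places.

Area of P4's cell: 231.6820

1. box [0,75]×[0,21]: [(0, 0) (75, 0) (75, 21) (0, 21)]
2. ⊥bis P4·P0 via (47.265,13.535): [(47.8725, 0) (75, 0) (75, 21) (46.9299, 21)]  |A|=579.5741
3. ⊥bis P4·P1 via (32.77,15.73): [(47.8725, 0) (75, 0) (75, 21) (46.9299, 21)]  |A|=579.5741
4. ⊥bis P4·P2 via (54.055,13.785): [(54.7679, 0) (75, 0) (75, 21) (53.6819, 21)]  |A|=436.2776
5. ⊥bis P4·P3 via (61.765,10.21): [(54.209, 10.8065) (75, 9.1651) (75, 21) (53.6819, 21)]  |A|=231.682
6. ⊥bis P4·P5 via (34.12,12.295): [(54.209, 10.8065) (75, 9.1651) (75, 21) (53.6819, 21)]  |A|=231.682
7. ⊥bis P4·P6 via (56.37,8.21): [(54.209, 10.8065) (75, 9.1651) (75, 21) (53.6819, 21)]  |A|=231.682
8. ⊥bis P4·P7 via (36.49,7.67): [(54.209, 10.8065) (75, 9.1651) (75, 21) (53.6819, 21)]  |A|=231.682
9. ⊥bis P4·P8 via (49.56,12.085): [(54.209, 10.8065) (75, 9.1651) (75, 21) (53.6819, 21)]  |A|=231.682
10. ⊥bis P4·P9 via (42.38,9.135): [(54.209, 10.8065) (75, 9.1651) (75, 21) (53.6819, 21)]  |A|=231.682
11. canonical 4-gon: [(54.209, 10.8065) (75, 9.1651) (75, 21) (53.6819, 21)]
12. shoelace: 231.682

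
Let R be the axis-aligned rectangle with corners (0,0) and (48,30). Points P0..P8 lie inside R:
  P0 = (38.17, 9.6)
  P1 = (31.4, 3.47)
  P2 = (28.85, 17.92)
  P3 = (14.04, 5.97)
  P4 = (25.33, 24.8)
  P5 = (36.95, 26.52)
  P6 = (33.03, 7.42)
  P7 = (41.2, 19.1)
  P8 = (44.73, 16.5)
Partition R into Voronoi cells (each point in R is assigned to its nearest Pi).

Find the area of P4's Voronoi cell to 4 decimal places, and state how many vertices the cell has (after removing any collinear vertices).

1. box [0,48]×[0,30]: [(0, 0) (48, 0) (48, 30) (0, 30)]
2. ⊥bis P4·P0 via (31.75,17.2): [(0, 0) (11.3886, 0) (46.9026, 30) (0, 30)]  |A|=874.3692
3. ⊥bis P4·P1 via (28.365,14.135): [(0, 6.063) (27.998, 14.0306) (46.9026, 30) (0, 30)]  |A|=709.5985
4. ⊥bis P4·P2 via (27.09,21.36): [(0, 7.5) (43.9773, 30) (0, 30)]  |A|=494.7443
5. ⊥bis P4·P3 via (19.685,15.385): [(0, 27.1876) (17.7174, 16.5647) (43.9773, 30) (0, 30)]  |A|=320.3374
6. ⊥bis P4·P5 via (31.14,25.66): [(0, 27.1876) (17.7174, 16.5647) (31.4466, 23.5889) (30.4976, 30) (0, 30)]  |A|=277.1278
7. ⊥bis P4·P6 via (29.18,16.11): [(0, 27.1876) (17.7174, 16.5647) (31.4466, 23.5889) (30.4976, 30) (0, 30)]  |A|=277.1278
8. ⊥bis P4·P7 via (33.265,21.95): [(0, 27.1876) (17.7174, 16.5647) (31.4466, 23.5889) (30.4976, 30) (0, 30)]  |A|=277.1278
9. ⊥bis P4·P8 via (35.03,20.65): [(0, 27.1876) (17.7174, 16.5647) (31.4466, 23.5889) (30.4976, 30) (0, 30)]  |A|=277.1278
10. canonical 5-gon: [(0, 27.1876) (17.7174, 16.5647) (31.4466, 23.5889) (30.4976, 30) (0, 30)]
11. shoelace: 277.1278

Area of P4's cell: 277.1278 (5 vertices)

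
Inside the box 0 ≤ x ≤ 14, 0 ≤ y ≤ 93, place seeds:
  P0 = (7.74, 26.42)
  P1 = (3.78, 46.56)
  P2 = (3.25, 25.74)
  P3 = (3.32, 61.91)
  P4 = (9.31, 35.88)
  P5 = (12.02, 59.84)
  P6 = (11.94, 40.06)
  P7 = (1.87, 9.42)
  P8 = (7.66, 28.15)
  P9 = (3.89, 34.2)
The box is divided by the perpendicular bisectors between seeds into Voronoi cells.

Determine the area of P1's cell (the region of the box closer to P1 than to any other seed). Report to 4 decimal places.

1. box [0,14]×[0,93]: [(0, 0) (14, 0) (14, 93) (0, 93)]
2. ⊥bis P1·P0 via (5.76,36.49): [(0, 35.3574) (14, 38.1102) (14, 93) (0, 93)]  |A|=787.7266
3. ⊥bis P1·P2 via (3.515,36.15): [(0, 36.2395) (3.9717, 36.1384) (14, 38.1102) (14, 93) (0, 93)]  |A|=785.975
4. ⊥bis P1·P3 via (3.55,54.235): [(0, 54.1286) (0, 36.2395) (3.9717, 36.1384) (14, 38.1102) (14, 54.5482)]  |A|=244.7125
5. ⊥bis P1·P4 via (6.545,41.22): [(0, 54.1286) (0, 37.8311) (14, 45.0801) (14, 54.5482)]  |A|=180.3591
6. ⊥bis P1·P5 via (7.9,53.2): [(6.1084, 54.3117) (0, 54.1286) (0, 37.8311) (14, 45.0801) (14, 49.4151)]  |A|=160.1049
7. ⊥bis P1·P6 via (7.86,43.31): [(13.1455, 49.9453) (6.1084, 54.3117) (0, 54.1286) (0, 37.8311) (5.9496, 40.9117)]  |A|=136.8884
8. ⊥bis P1·P7 via (2.825,27.99): [(13.1455, 49.9453) (6.1084, 54.3117) (0, 54.1286) (0, 37.8311) (5.9496, 40.9117)]  |A|=136.8884
9. ⊥bis P1·P8 via (5.72,37.355): [(13.1455, 49.9453) (6.1084, 54.3117) (0, 54.1286) (0, 37.8311) (5.9496, 40.9117)]  |A|=136.8884
10. ⊥bis P1·P9 via (3.835,40.38): [(13.1455, 49.9453) (6.1084, 54.3117) (0, 54.1286) (0, 40.3459) (4.9417, 40.3898) (5.9496, 40.9117)]  |A|=130.6746
11. canonical 6-gon: [(13.1455, 49.9453) (6.1084, 54.3117) (0, 54.1286) (0, 40.3459) (4.9417, 40.3898) (5.9496, 40.9117)]
12. shoelace: 130.6746

Area of P1's cell: 130.6746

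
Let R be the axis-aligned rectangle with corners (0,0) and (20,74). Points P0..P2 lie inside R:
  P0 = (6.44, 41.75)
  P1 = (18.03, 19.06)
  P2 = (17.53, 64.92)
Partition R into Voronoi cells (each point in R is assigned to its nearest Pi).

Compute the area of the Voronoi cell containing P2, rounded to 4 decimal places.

1. box [0,20]×[0,74]: [(0, 0) (20, 0) (20, 74) (0, 74)]
2. ⊥bis P2·P0 via (11.985,53.335): [(0, 59.0715) (20, 49.4987) (20, 74) (0, 74)]  |A|=394.2981
3. ⊥bis P2·P1 via (17.78,41.99): [(0, 59.0715) (20, 49.4987) (20, 74) (0, 74)]  |A|=394.2981
4. canonical 4-gon: [(0, 59.0715) (20, 49.4987) (20, 74) (0, 74)]
5. shoelace: 394.2981

Area of P2's cell: 394.2981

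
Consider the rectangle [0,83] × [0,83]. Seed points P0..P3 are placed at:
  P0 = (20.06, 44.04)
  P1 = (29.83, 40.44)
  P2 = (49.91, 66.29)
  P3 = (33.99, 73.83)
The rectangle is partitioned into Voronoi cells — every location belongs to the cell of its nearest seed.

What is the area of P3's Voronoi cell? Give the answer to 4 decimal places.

1. box [0,83]×[0,83]: [(0, 0) (83, 0) (83, 83) (0, 83)]
2. ⊥bis P3·P0 via (27.025,58.935): [(0, 71.5721) (83, 32.7607) (83, 83) (0, 83)]  |A|=2559.1892
3. ⊥bis P3·P1 via (31.91,57.135): [(0, 71.5721) (30.4982, 57.3109) (83, 50.7698) (83, 83) (0, 83)]  |A|=2086.4354
4. ⊥bis P3·P2 via (41.95,70.06): [(0, 71.5721) (30.4982, 57.3109) (35.6102, 56.674) (48.0786, 83) (0, 83)]  |A|=863.0729
5. canonical 5-gon: [(0, 71.5721) (30.4982, 57.3109) (35.6102, 56.674) (48.0786, 83) (0, 83)]
6. shoelace: 863.0729

Area of P3's cell: 863.0729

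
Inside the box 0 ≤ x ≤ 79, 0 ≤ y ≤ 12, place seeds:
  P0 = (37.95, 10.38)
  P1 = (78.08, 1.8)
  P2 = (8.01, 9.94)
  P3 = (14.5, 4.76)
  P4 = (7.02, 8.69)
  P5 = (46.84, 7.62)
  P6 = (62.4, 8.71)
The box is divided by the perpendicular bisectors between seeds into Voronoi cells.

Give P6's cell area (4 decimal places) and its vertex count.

Area of P6's cell: 189.5598 (4 vertices)

1. box [0,79]×[0,12]: [(0, 0) (79, 0) (79, 12) (0, 12)]
2. ⊥bis P6·P0 via (50.175,9.545): [(49.5231, 0) (79, 0) (79, 12) (50.3427, 12)]  |A|=348.8056
3. ⊥bis P6·P1 via (70.24,5.255): [(49.5231, 0) (67.9242, 0) (73.2124, 12) (50.3427, 12)]  |A|=247.6254
4. ⊥bis P6·P2 via (35.205,9.325): [(49.5231, 0) (67.9242, 0) (73.2124, 12) (50.3427, 12)]  |A|=247.6254
5. ⊥bis P6·P3 via (38.45,6.735): [(49.5231, 0) (67.9242, 0) (73.2124, 12) (50.3427, 12)]  |A|=247.6254
6. ⊥bis P6·P4 via (34.71,8.7): [(49.5231, 0) (67.9242, 0) (73.2124, 12) (50.3427, 12)]  |A|=247.6254
7. ⊥bis P6·P5 via (54.62,8.165): [(55.192, 0) (67.9242, 0) (73.2124, 12) (54.3514, 12)]  |A|=189.5598
8. canonical 4-gon: [(55.192, 0) (67.9242, 0) (73.2124, 12) (54.3514, 12)]
9. shoelace: 189.5598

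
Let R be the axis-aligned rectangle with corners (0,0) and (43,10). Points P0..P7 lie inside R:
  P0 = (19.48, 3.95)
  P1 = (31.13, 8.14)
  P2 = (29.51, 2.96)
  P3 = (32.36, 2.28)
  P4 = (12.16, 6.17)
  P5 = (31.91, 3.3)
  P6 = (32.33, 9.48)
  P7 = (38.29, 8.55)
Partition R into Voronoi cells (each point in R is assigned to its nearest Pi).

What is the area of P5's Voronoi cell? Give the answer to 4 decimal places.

1. box [0,43]×[0,10]: [(0, 0) (43, 0) (43, 10) (0, 10)]
2. ⊥bis P5·P0 via (25.695,3.625): [(25.5054, 0) (43, 0) (43, 10) (26.0284, 10)]  |A|=172.331
3. ⊥bis P5·P1 via (31.52,5.72): [(25.756, 4.7911) (25.5054, 0) (43, 0) (43, 7.5701)]  |A|=107.1783
4. ⊥bis P5·P2 via (30.71,3.13): [(30.3694, 5.5346) (31.1534, 0) (43, 0) (43, 7.5701)]  |A|=80.5904
5. ⊥bis P5·P3 via (32.135,2.79): [(42.9525, 7.5624) (30.3694, 5.5346) (30.8392, 2.2183)]  |A|=21.3409
6. ⊥bis P5·P4 via (22.035,4.735): [(42.9525, 7.5624) (30.3694, 5.5346) (30.8392, 2.2183)]  |A|=21.3409
7. ⊥bis P5·P6 via (32.12,6.39): [(39.2038, 5.9086) (34.6222, 6.2199) (30.3694, 5.5346) (30.8392, 2.2183)]  |A|=16.9686
8. ⊥bis P5·P7 via (35.1,5.925): [(36.2029, 4.5847) (34.8712, 6.203) (34.6222, 6.2199) (30.3694, 5.5346) (30.8392, 2.2183)]  |A|=13.6589
9. canonical 5-gon: [(36.2029, 4.5847) (34.8712, 6.203) (34.6222, 6.2199) (30.3694, 5.5346) (30.8392, 2.2183)]
10. shoelace: 13.6589

Area of P5's cell: 13.6589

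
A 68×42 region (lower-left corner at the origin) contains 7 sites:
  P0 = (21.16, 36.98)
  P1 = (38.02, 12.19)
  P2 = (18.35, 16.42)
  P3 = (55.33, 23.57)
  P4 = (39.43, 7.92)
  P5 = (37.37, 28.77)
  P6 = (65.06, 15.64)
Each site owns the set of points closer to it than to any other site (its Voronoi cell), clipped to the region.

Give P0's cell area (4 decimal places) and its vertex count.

1. box [0,68]×[0,42]: [(0, 0) (68, 0) (68, 42) (0, 42)]
2. ⊥bis P0·P1 via (29.59,24.585): [(0, 4.4605) (55.196, 42) (0, 42)]  |A|=1036.0171
3. ⊥bis P0·P2 via (19.755,26.7): [(0, 29.4) (30.5337, 25.2268) (55.196, 42) (0, 42)]  |A|=655.2689
4. ⊥bis P0·P3 via (38.245,30.275): [(0, 29.4) (30.5337, 25.2268) (38.3501, 30.5429) (42.8465, 42) (0, 42)]  |A|=584.5236
5. ⊥bis P0·P4 via (30.295,22.45): [(0, 29.4) (30.5337, 25.2268) (38.3501, 30.5429) (42.8465, 42) (0, 42)]  |A|=584.5236
6. ⊥bis P0·P5 via (29.265,32.875): [(0, 29.4) (25.7243, 25.8842) (33.8866, 42) (0, 42)]  |A|=435.119
7. ⊥bis P0·P6 via (43.11,26.31): [(0, 29.4) (25.7243, 25.8842) (33.8866, 42) (0, 42)]  |A|=435.119
8. canonical 4-gon: [(0, 29.4) (25.7243, 25.8842) (33.8866, 42) (0, 42)]
9. shoelace: 435.119

Area of P0's cell: 435.1190 (4 vertices)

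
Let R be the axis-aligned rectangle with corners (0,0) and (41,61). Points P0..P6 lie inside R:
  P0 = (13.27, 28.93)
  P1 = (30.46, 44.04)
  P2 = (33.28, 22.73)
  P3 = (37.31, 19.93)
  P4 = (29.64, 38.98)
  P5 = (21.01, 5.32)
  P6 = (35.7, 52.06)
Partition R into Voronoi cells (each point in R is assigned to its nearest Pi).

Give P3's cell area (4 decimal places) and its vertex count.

1. box [0,41]×[0,61]: [(0, 0) (41, 0) (41, 61) (0, 61)]
2. ⊥bis P3·P0 via (25.29,24.43): [(16.144, 0) (41, 0) (41, 61) (38.9809, 61)]  |A|=819.6898
3. ⊥bis P3·P1 via (33.885,31.985): [(27.432, 30.1516) (16.144, 0) (41, 0) (41, 34.0065)]  |A|=605.4237
4. ⊥bis P3·P2 via (35.295,21.33): [(20.4751, 0) (41, 0) (41, 29.5411)]  |A|=303.1636
5. ⊥bis P3·P4 via (33.475,29.455): [(20.4751, 0) (41, 0) (41, 29.5411)]  |A|=303.1636
6. ⊥bis P3·P5 via (29.16,12.625): [(29.2089, 12.5704) (40.476, 0) (41, 0) (41, 29.5411)]  |A|=177.454
7. ⊥bis P3·P6 via (36.505,35.995): [(29.2089, 12.5704) (40.476, 0) (41, 0) (41, 29.5411)]  |A|=177.454
8. canonical 4-gon: [(29.2089, 12.5704) (40.476, 0) (41, 0) (41, 29.5411)]
9. shoelace: 177.454

Area of P3's cell: 177.4540 (4 vertices)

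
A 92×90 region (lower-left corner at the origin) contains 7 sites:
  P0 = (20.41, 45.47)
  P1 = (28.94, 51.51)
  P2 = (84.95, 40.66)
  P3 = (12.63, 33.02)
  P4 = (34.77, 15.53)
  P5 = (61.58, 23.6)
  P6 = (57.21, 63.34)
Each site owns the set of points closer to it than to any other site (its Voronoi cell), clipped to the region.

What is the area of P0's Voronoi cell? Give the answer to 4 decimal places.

1. box [0,92]×[0,90]: [(0, 0) (92, 0) (92, 90) (0, 90)]
2. ⊥bis P0·P1 via (24.675,48.49): [(0, 83.3373) (0, 0) (59.0102, 0)]  |A|=2458.8773
3. ⊥bis P0·P2 via (52.68,43.065): [(50.3789, 12.1896) (0, 83.3373) (0, 0) (49.4705, 0)]  |A|=2400.7345
4. ⊥bis P0·P3 via (16.52,39.245): [(42.8893, 22.7668) (0, 83.3373) (0, 49.5683)]  |A|=724.1635
5. ⊥bis P0·P4 via (27.59,30.5): [(29.2444, 31.2935) (34.9231, 34.0171) (0, 83.3373) (0, 49.5683)]  |A|=681.3718
6. ⊥bis P0·P5 via (40.995,34.535): [(29.2444, 31.2935) (34.9231, 34.0171) (0, 83.3373) (0, 49.5683)]  |A|=681.3718
7. ⊥bis P0·P6 via (38.81,54.405): [(29.2444, 31.2935) (34.9231, 34.0171) (0, 83.3373) (0, 49.5683)]  |A|=681.3718
8. canonical 4-gon: [(29.2444, 31.2935) (34.9231, 34.0171) (0, 83.3373) (0, 49.5683)]
9. shoelace: 681.3718

Area of P0's cell: 681.3718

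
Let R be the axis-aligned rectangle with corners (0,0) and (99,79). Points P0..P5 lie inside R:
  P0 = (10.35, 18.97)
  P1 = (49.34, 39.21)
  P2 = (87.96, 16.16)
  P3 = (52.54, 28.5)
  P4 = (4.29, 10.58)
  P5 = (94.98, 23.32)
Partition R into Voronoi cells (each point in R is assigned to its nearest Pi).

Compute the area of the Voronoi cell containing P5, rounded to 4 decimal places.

1. box [0,99]×[0,79]: [(0, 0) (99, 0) (99, 79) (0, 79)]
2. ⊥bis P5·P0 via (52.665,21.145): [(53.7519, 0) (99, 0) (99, 79) (49.6912, 79)]  |A|=3734.9976
3. ⊥bis P5·P1 via (72.16,31.265): [(61.2748, 0) (99, 0) (99, 79) (88.7794, 79)]  |A|=1893.8596
4. ⊥bis P5·P2 via (91.47,19.74): [(74.0827, 36.7874) (99, 12.3572) (99, 79) (88.7794, 79)]  |A|=1045.9995
5. ⊥bis P5·P3 via (73.76,25.91): [(75.6301, 41.2321) (74.9802, 35.9074) (99, 12.3572) (99, 79) (88.7794, 79)]  |A|=1043.3239
6. ⊥bis P5·P4 via (49.635,16.95): [(75.6301, 41.2321) (74.9802, 35.9074) (99, 12.3572) (99, 79) (88.7794, 79)]  |A|=1043.3239
7. canonical 5-gon: [(75.6301, 41.2321) (74.9802, 35.9074) (99, 12.3572) (99, 79) (88.7794, 79)]
8. shoelace: 1043.3239

Area of P5's cell: 1043.3239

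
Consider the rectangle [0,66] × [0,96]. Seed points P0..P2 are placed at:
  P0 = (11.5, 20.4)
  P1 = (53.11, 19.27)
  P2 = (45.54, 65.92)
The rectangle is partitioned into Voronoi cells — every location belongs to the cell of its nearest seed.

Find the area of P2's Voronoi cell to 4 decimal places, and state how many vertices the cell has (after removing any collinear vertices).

1. box [0,66]×[0,96]: [(0, 0) (66, 0) (66, 96) (0, 96)]
2. ⊥bis P2·P0 via (28.52,43.16): [(0, 64.4873) (66, 15.1323) (66, 96) (0, 96)]  |A|=3708.5504
3. ⊥bis P2·P1 via (49.325,42.595): [(0, 64.4873) (32.8505, 39.9216) (66, 45.3009) (66, 96) (0, 96)]  |A|=3208.5141
4. canonical 5-gon: [(0, 64.4873) (32.8505, 39.9216) (66, 45.3009) (66, 96) (0, 96)]
5. shoelace: 3208.5141

Area of P2's cell: 3208.5141 (5 vertices)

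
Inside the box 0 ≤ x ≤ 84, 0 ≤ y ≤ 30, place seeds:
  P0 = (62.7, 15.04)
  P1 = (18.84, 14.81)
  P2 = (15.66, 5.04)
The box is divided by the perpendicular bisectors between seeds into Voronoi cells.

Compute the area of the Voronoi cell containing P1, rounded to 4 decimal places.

1. box [0,84]×[0,30]: [(0, 0) (84, 0) (84, 30) (0, 30)]
2. ⊥bis P1·P0 via (40.77,14.925): [(0, 0) (40.8483, 0) (40.6909, 30) (0, 30)]  |A|=1223.0882
3. ⊥bis P1·P2 via (17.25,9.925): [(0, 15.5396) (40.8365, 2.2479) (40.6909, 30) (0, 30)]  |A|=859.8842
4. canonical 4-gon: [(0, 15.5396) (40.8365, 2.2479) (40.6909, 30) (0, 30)]
5. shoelace: 859.8842

Area of P1's cell: 859.8842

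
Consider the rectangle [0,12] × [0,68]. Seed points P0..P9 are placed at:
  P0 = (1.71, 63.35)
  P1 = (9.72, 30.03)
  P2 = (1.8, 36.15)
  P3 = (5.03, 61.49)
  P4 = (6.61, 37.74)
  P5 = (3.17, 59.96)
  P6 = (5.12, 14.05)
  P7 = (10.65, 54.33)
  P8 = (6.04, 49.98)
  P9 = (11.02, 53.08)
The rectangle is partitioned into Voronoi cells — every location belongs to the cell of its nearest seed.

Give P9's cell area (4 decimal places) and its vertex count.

1. box [0,12]×[0,68]: [(0, 0) (12, 0) (12, 68) (0, 68)]
2. ⊥bis P9·P0 via (6.365,58.215): [(0, 52.445) (0, 0) (12, 0) (12, 63.3233)]  |A|=694.6094
3. ⊥bis P9·P1 via (10.37,41.555): [(0, 52.445) (0, 42.1399) (12, 41.4631) (12, 63.3233)]  |A|=192.9919
4. ⊥bis P9·P2 via (6.41,44.615): [(0, 52.445) (0, 48.1059) (12, 41.5707) (12, 63.3233)]  |A|=156.55
5. ⊥bis P9·P3 via (8.025,57.285): [(0, 51.5692) (0, 48.1059) (12, 41.5707) (12, 60.1162)]  |A|=132.053
6. ⊥bis P9·P4 via (8.815,45.41): [(0, 51.5692) (0, 48.1059) (0.6289, 47.7634) (12, 44.4944) (12, 60.1162)]  |A|=115.4304
7. ⊥bis P9·P5 via (7.095,56.52): [(7.3343, 56.7931) (0, 48.4247) (0, 48.1059) (0.6289, 47.7634) (12, 44.4944) (12, 60.1162)]  |A|=103.8989
8. ⊥bis P9·P6 via (8.07,33.565): [(7.3343, 56.7931) (0, 48.4247) (0, 48.1059) (0.6289, 47.7634) (12, 44.4944) (12, 60.1162)]  |A|=103.8989
9. ⊥bis P9·P7 via (10.835,53.705): [(2.4535, 51.2241) (0, 48.4247) (0, 48.1059) (0.6289, 47.7634) (12, 44.4944) (12, 54.0498)]  |A|=70.0608
10. ⊥bis P9·P8 via (8.53,51.53): [(7.7454, 52.7905) (12, 45.9556) (12, 54.0498)]  |A|=17.219
11. canonical 3-gon: [(7.7454, 52.7905) (12, 45.9556) (12, 54.0498)]
12. shoelace: 17.219

Area of P9's cell: 17.2190 (3 vertices)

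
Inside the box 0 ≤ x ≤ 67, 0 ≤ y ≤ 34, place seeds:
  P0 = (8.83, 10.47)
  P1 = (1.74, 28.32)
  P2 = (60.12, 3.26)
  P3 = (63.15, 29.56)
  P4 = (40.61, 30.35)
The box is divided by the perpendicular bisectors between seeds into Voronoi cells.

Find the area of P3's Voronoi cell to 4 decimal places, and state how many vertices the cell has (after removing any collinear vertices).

1. box [0,67]×[0,34]: [(0, 0) (67, 0) (67, 34) (0, 34)]
2. ⊥bis P3·P0 via (35.99,20.015): [(43.024, 0) (67, 0) (67, 34) (31.0752, 34)]  |A|=1018.3143
3. ⊥bis P3·P1 via (32.445,28.94): [(32.4201, 30.173) (43.024, 0) (67, 0) (67, 34) (32.3428, 34)]  |A|=1015.8887
4. ⊥bis P3·P2 via (61.635,16.41): [(32.4201, 30.173) (36.2282, 19.3371) (67, 15.7919) (67, 34) (32.3428, 34)]  |A|=541.1032
5. ⊥bis P3·P4 via (51.88,29.955): [(51.4464, 17.5838) (67, 15.7919) (67, 34) (52.0218, 34)]  |A|=264.5433
6. canonical 4-gon: [(51.4464, 17.5838) (67, 15.7919) (67, 34) (52.0218, 34)]
7. shoelace: 264.5433

Area of P3's cell: 264.5433 (4 vertices)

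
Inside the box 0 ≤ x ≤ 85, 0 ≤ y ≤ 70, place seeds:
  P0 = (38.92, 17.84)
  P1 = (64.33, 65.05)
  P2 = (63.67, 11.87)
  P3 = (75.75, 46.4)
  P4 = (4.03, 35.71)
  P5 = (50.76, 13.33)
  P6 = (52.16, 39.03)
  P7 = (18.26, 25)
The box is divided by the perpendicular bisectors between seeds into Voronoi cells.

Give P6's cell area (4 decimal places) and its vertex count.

1. box [0,85]×[0,70]: [(0, 0) (85, 0) (85, 70) (0, 70)]
2. ⊥bis P6·P0 via (45.54,28.435): [(0, 56.8894) (85, 3.7795) (85, 70) (0, 70)]  |A|=3371.5707
3. ⊥bis P6·P1 via (58.245,52.04): [(0, 56.8894) (85, 3.7795) (85, 39.5262) (19.8457, 70) (0, 70)]  |A|=2378.8224
4. ⊥bis P6·P2 via (57.915,25.45): [(0, 56.8894) (53.3879, 23.5315) (85, 36.9282) (85, 39.5262) (19.8457, 70) (0, 70)]  |A|=1854.8714
5. ⊥bis P6·P3 via (63.955,42.715): [(0, 56.8894) (53.3879, 23.5315) (68.0121, 29.729) (61.5203, 50.5081) (19.8457, 70) (0, 70)]  |A|=1624.5064
6. ⊥bis P6·P4 via (28.095,37.37): [(27.9533, 39.4235) (53.3879, 23.5315) (68.0121, 29.729) (61.5203, 50.5081) (26.0442, 67.1009)]  |A|=1054.8477
7. ⊥bis P6·P5 via (51.46,26.18): [(27.9533, 39.4235) (48.9283, 26.3179) (58.7061, 25.7853) (68.0121, 29.729) (61.5203, 50.5081) (26.0442, 67.1009)]  |A|=1042.4127
8. ⊥bis P6·P7 via (35.21,32.015): [(27.1152, 51.5741) (33.6055, 35.892) (48.9283, 26.3179) (58.7061, 25.7853) (68.0121, 29.729) (61.5203, 50.5081) (26.0442, 67.1009)]  |A|=1009.5547
9. canonical 7-gon: [(27.1152, 51.5741) (33.6055, 35.892) (48.9283, 26.3179) (58.7061, 25.7853) (68.0121, 29.729) (61.5203, 50.5081) (26.0442, 67.1009)]
10. shoelace: 1009.5547

Area of P6's cell: 1009.5547 (7 vertices)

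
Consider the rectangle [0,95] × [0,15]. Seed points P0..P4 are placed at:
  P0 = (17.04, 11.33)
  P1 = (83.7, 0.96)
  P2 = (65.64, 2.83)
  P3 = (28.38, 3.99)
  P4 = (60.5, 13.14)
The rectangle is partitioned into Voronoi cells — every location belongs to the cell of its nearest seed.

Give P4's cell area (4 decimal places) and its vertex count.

1. box [0,95]×[0,15]: [(0, 0) (95, 0) (95, 15) (0, 15)]
2. ⊥bis P4·P0 via (38.77,12.235): [(39.2796, 0) (95, 0) (95, 15) (38.6548, 15)]  |A|=840.492
3. ⊥bis P4·P1 via (72.1,7.05): [(39.2796, 0) (68.3987, 0) (76.2737, 15) (38.6548, 15)]  |A|=500.5357
4. ⊥bis P4·P2 via (63.07,7.985): [(39.2796, 0) (47.0534, 0) (75.9663, 14.4144) (76.2737, 15) (38.6548, 15)]  |A|=346.6956
5. ⊥bis P4·P3 via (44.44,8.565): [(46.8799, 0) (47.0534, 0) (75.9663, 14.4144) (76.2737, 15) (42.6069, 15)]  |A|=260.0528
6. canonical 5-gon: [(46.8799, 0) (47.0534, 0) (75.9663, 14.4144) (76.2737, 15) (42.6069, 15)]
7. shoelace: 260.0528

Area of P4's cell: 260.0528 (5 vertices)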